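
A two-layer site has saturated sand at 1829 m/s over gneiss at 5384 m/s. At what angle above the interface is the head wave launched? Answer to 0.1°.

At critical incidence the refracted ray runs along the interface (θ₂ = 90°), so sin θ_c = V₁/V₂.
θ_c = arcsin(1829/5384) = arcsin 0.3397 = 19.86°.
Measured from the interface: 90° − 19.86° = 70.14°.

70.1°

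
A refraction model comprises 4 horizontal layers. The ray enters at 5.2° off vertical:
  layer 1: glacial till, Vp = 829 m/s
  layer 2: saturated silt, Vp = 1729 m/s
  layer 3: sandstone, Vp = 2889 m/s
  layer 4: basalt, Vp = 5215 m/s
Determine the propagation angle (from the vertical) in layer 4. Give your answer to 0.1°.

Ray parameter p = sin 5.2° / 829 = 1.0933e-04 s/m.
sin θ_4 = p·V_4 = 1.0933e-04 × 5215 = 0.5701.
θ_4 = arcsin 0.5701 = 34.76°.

34.8°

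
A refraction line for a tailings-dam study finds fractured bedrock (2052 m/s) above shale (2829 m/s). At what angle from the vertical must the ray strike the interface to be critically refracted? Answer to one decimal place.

46.5°

Critical incidence: sin θ_c = V₁/V₂ = 2052/2829 = 0.7253.
θ_c = arcsin 0.7253 = 46.50°.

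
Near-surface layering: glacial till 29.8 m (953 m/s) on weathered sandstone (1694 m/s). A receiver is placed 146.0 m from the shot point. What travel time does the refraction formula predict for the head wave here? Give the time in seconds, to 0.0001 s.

θ_c = arcsin(V₁/V₂) = arcsin(953/1694) = 34.23°, cos θ_c = 0.8267.
Intercept time tᵢ = 2h cos θ_c / V₁ = 2·29.8·0.8267/953 = 0.05170 s.
t = x/V₂ + tᵢ = 146.0/1694 + 0.05170 = 0.13789 s.

0.1379 s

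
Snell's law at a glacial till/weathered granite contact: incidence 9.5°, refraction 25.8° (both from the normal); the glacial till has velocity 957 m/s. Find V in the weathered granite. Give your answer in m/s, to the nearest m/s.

Snell's law: sin 9.5°/V₁ = sin 25.8°/V₂.
V₂ = V₁·sin 25.8°/sin 9.5° = 957 × 2.6370 = 2523.61 m/s.

2524 m/s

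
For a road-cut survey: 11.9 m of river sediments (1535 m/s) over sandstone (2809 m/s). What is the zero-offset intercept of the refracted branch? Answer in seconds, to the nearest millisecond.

0.013 s

θ_c = arcsin(V₁/V₂) = arcsin(1535/2809) = 33.12°; cos θ_c = 0.8375.
tᵢ = 2h·cos θ_c / V₁ = 2·11.9·0.8375 / 1535 = 0.01299 s.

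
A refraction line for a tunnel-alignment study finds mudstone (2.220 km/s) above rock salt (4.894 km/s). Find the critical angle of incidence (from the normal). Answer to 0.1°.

At critical incidence the refracted ray runs along the interface (θ₂ = 90°), so sin θ_c = V₁/V₂.
θ_c = arcsin(2.220/4.894) = arcsin 0.4536 = 26.98°.

27.0°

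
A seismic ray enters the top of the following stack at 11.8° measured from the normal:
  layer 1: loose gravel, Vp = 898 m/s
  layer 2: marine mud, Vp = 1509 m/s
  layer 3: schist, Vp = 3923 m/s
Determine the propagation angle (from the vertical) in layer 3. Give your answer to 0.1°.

Ray parameter p = sin 11.8° / 898 = 2.2772e-04 s/m.
sin θ_3 = p·V_3 = 2.2772e-04 × 3923 = 0.8934.
θ_3 = arcsin 0.8934 = 63.30°.

63.3°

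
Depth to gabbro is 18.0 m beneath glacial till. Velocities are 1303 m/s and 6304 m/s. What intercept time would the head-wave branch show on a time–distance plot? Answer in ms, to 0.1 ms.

θ_c = arcsin(V₁/V₂) = arcsin(1303/6304) = 11.93°; cos θ_c = 0.9784.
tᵢ = 2h·cos θ_c / V₁ = 2·18.0·0.9784 / 1303 = 0.02703 s.

27.0 ms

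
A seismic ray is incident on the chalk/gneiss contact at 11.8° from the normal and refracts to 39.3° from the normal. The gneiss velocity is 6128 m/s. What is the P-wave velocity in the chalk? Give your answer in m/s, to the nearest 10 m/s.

Snell's law: sin 11.8°/V₁ = sin 39.3°/V₂.
V₁ = V₂·sin 11.8°/sin 39.3° = 6128 × 0.3229 = 1978.51 m/s.

1980 m/s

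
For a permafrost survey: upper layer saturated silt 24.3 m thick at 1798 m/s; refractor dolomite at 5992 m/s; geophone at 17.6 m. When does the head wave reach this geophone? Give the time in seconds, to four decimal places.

t = x/V₂ + 2h·√(V₂²−V₁²)/(V₁V₂).
√(V₂²−V₁²) = √(5992²−1798²) = 5715.9 m/s; delay term = 2·24.3·5715.9/(1798·5992) = 0.02578 s.
t = 17.6/5992 + 0.02578 = 0.02872 s.

0.0287 s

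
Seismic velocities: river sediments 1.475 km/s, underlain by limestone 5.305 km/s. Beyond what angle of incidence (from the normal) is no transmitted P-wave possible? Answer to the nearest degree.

Critical incidence: sin θ_c = V₁/V₂ = 1.475/5.305 = 0.2780.
θ_c = arcsin 0.2780 = 16.14°.

16°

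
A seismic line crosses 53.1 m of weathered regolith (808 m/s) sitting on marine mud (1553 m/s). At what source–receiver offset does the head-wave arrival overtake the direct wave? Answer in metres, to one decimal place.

θ_c = arcsin(808/1553) = 31.35°, so cos θ_c = 0.8540 and tᵢ = 2h cos θ_c/V₁ = 0.1122 s.
At crossover x/V₁ = x/V₂ + tᵢ ⇒ x = tᵢ/(1/V₁ − 1/V₂) = 0.11225/(1.2376e-03 − 6.4392e-04) = 189.06 m.

189.1 m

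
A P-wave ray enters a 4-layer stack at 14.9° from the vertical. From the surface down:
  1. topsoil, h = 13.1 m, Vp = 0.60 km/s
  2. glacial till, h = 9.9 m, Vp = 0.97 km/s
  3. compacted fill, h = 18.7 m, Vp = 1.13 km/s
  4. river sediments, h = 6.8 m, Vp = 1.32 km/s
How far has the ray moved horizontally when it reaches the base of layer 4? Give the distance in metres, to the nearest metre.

Ray parameter p = sin 14.9° / 0.60 km/s = 4.2855e-01 s/km.
Layer 1: θ = 14.90°; offset = 13.1·tan 14.90° = 3.486 m.
Layer 2: sin θ = p·0.97 = 0.4157 → θ = 24.56°; offset = 9.9·tan 24.56° = 4.525 m.
Layer 3: sin θ = p·1.13 = 0.4843 → θ = 28.96°; offset = 18.7·tan 28.96° = 10.350 m.
Layer 4: sin θ = p·1.32 = 0.5657 → θ = 34.45°; offset = 6.8·tan 34.45° = 4.665 m.
Summing the layer offsets gives 23.026 m.

23 m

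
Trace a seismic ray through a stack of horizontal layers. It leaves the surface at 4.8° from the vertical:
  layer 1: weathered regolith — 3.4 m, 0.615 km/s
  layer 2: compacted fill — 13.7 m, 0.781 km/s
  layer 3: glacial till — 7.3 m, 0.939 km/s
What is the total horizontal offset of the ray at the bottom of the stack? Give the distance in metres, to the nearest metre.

3 m

Apply Snell's law at each interface; in layer i the horizontal offset is hᵢ·tan θᵢ.
Layer 1: θ = 4.80°; offset = 3.4·tan 4.80° = 0.286 m.
Layer 2: sin θ = 0.781·sin 4.8°/0.615 = 0.1063, θ = 6.10°; offset = 13.7·tan 6.10° = 1.464 m.
Layer 3: sin θ = 0.939·sin 4.8°/0.615 = 0.1278, θ = 7.34°; offset = 7.3·tan 7.34° = 0.940 m.
Σ offsets = 2.690 m.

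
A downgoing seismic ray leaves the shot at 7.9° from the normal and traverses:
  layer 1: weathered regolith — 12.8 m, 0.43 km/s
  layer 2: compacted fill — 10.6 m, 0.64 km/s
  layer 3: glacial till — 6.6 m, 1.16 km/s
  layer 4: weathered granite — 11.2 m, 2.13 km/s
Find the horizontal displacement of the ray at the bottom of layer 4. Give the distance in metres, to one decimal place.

p = sin θ₁/V₁ = sin 7.9°/0.43 = 3.1964e-01 s/km is conserved through the stack.
Layer 1: θ = 7.90°; offset = 12.8·tan 7.90° = 1.776 m.
Layer 2: sin θ = p·0.64 = 0.2046 → θ = 11.80°; offset = 10.6·tan 11.80° = 2.215 m.
Layer 3: sin θ = p·1.16 = 0.3708 → θ = 21.76°; offset = 6.6·tan 21.76° = 2.635 m.
Layer 4: sin θ = p·2.13 = 0.6808 → θ = 42.91°; offset = 11.2·tan 42.91° = 10.411 m.
Summing the layer offsets gives 17.037 m.

17.0 m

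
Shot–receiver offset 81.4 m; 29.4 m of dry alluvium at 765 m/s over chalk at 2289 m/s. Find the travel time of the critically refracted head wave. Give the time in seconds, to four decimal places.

t = x/V₂ + 2h·√(V₂²−V₁²)/(V₁V₂).
√(V₂²−V₁²) = √(2289²−765²) = 2157.4 m/s; delay term = 2·29.4·2157.4/(765·2289) = 0.07244 s.
t = 81.4/2289 + 0.07244 = 0.10800 s.

0.1080 s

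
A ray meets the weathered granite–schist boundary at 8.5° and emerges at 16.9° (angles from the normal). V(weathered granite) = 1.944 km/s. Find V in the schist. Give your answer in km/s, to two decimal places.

3.82 km/s

sin 8.5° = 0.1478; sin 16.9° = 0.2907.
V₂ = V₁·(sin θ₂/sin θ₁) = 1.944·(0.2907/0.1478) = 3.82 km/s.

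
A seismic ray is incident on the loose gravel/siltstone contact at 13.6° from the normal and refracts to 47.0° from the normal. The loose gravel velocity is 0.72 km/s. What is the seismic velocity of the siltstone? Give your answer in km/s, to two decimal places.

Snell's law: sin 13.6°/V₁ = sin 47.0°/V₂.
V₂ = V₁·sin 47.0°/sin 13.6° = 0.72 × 3.1103 = 2.24 km/s.

2.24 km/s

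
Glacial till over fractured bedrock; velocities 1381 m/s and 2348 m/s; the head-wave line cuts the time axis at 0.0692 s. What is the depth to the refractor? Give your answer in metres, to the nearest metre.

h = tᵢ·V₁·V₂ / (2·√(V₂²−V₁²)).
√(V₂²−V₁²) = √(2348² − 1381²) = 1898.9 m/s.
h = 0.0692 s × 1381 × 2348 / (2 × 1898.9) = 59.08 m.

59 m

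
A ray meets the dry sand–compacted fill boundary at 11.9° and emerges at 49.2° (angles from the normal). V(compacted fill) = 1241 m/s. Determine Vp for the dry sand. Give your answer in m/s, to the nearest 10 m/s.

sin 11.9° = 0.2062; sin 49.2° = 0.7570.
V₁ = V₂·(sin θ₁/sin θ₂) = 1241·(0.2062/0.7570) = 338.05 m/s.

340 m/s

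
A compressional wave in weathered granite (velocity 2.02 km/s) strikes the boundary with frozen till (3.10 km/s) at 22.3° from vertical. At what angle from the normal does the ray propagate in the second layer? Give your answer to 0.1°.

35.6°

sin θ₁/V₁ = sin θ₂/V₂ ⇒ sin θ₂ = 3.10·sin 22.3°/2.02 = 3.10·0.3795/2.02 = 0.5823.
θ₂ = sin⁻¹(0.5823) = 35.61° (from vertical).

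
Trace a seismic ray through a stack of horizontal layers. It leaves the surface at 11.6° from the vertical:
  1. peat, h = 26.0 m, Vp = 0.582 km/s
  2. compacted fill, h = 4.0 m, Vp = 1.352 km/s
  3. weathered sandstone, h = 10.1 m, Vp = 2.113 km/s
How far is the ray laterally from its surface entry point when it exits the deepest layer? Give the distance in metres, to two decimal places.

18.24 m

Ray parameter p = sin 11.6° / 0.582 km/s = 3.4549e-01 s/km.
Layer 1: θ = 11.60°; offset = 26.0·tan 11.60° = 5.3370 m.
Layer 2: sin θ = p·1.352 = 0.4671 → θ = 27.85°; offset = 4.0·tan 27.85° = 2.1131 m.
Layer 3: sin θ = p·2.113 = 0.7300 → θ = 46.89°; offset = 10.1·tan 46.89° = 10.7889 m.
Total horizontal offset = 18.2391 m.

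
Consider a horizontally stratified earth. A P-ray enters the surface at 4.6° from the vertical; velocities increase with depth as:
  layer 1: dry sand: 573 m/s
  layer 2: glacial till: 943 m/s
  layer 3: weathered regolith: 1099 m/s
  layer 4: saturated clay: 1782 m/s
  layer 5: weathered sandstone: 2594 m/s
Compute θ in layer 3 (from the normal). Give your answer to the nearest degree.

Ray parameter p = sin 4.6° / 573 = 1.3996e-04 s/m.
sin θ_3 = p·V_3 = 1.3996e-04 × 1099 = 0.1538.
θ_3 = 8.85° from the vertical.

9°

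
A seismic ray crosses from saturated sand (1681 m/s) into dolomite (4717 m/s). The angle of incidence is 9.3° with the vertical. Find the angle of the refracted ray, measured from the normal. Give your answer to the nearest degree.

Snell's law: sin θ₂ = (V₂/V₁)·sin θ₁ = (4717/1681)·sin 9.3° = 0.4535.
θ₂ = sin⁻¹(0.4535) = 26.97° (from vertical).

27°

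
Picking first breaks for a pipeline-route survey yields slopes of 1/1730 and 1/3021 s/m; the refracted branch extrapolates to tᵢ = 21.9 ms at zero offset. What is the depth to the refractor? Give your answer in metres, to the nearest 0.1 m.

23.1 m

h = tᵢ·V₁·V₂ / (2·√(V₂²−V₁²)).
√(V₂²−V₁²) = √(3021² − 1730²) = 2476.6 m/s.
h = 0.0219 s × 1730 × 3021 / (2 × 2476.6) = 23.11 m.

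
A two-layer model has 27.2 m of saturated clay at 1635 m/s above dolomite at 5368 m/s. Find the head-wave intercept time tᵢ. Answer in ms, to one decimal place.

31.7 ms

tᵢ = 2h·√(V₂²−V₁²)/(V₁V₂).
√(V₂²−V₁²) = √(5368²−1635²) = 5112.9 m/s.
tᵢ = 2·27.2·5112.9/(1635·5368) = 0.03169 s.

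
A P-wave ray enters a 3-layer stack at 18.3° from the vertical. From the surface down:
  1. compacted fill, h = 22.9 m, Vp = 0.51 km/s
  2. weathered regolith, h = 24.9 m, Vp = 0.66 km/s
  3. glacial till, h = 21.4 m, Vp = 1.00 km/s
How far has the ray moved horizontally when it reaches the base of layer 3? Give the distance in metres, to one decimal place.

Ray parameter p = sin 18.3° / 0.51 km/s = 6.1567e-01 s/km.
Layer 1: θ = 18.30°; offset = 22.9·tan 18.30° = 7.573 m.
Layer 2: sin θ = p·0.66 = 0.4063 → θ = 23.98°; offset = 24.9·tan 23.98° = 11.073 m.
Layer 3: sin θ = p·1.00 = 0.6157 → θ = 38.00°; offset = 21.4·tan 38.00° = 16.720 m.
Total horizontal offset = 35.367 m.

35.4 m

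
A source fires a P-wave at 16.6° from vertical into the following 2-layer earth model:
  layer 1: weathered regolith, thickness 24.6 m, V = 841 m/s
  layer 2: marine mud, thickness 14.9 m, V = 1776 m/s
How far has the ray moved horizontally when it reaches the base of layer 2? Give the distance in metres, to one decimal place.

18.6 m

p = sin θ₁/V₁ = sin 16.6°/841 = 3.3970e-04 s/m is conserved through the stack.
Layer 1: θ = 16.60°; offset = 24.6·tan 16.60° = 7.334 m.
Layer 2: sin θ = p·1776 = 0.6033 → θ = 37.11°; offset = 14.9·tan 37.11° = 11.272 m.
Σ offsets = 18.605 m.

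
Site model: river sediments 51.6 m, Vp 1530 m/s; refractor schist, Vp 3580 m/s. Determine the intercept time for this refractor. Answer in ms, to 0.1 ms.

61.0 ms

tᵢ = 2h·√(V₂²−V₁²)/(V₁V₂).
√(V₂²−V₁²) = √(3580²−1530²) = 3236.6 m/s.
tᵢ = 2·51.6·3236.6/(1530·3580) = 0.06098 s.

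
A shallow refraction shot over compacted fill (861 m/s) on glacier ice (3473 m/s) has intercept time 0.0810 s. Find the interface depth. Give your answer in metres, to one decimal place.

36.0 m

h = tᵢ·V₁·V₂ / (2·√(V₂²−V₁²)).
√(V₂²−V₁²) = √(3473² − 861²) = 3364.6 m/s.
h = 0.081 s × 861 × 3473 / (2 × 3364.6) = 35.99 m.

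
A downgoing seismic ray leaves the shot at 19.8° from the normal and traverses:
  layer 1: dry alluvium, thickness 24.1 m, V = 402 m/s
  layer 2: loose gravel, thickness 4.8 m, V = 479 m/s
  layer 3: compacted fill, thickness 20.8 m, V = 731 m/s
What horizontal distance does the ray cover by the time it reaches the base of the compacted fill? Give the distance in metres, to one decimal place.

p = sin θ₁/V₁ = sin 19.8°/402 = 8.4263e-04 s/m is conserved through the stack.
Layer 1: θ = 19.80°; offset = 24.1·tan 19.80° = 8.677 m.
Layer 2: sin θ = p·479 = 0.4036 → θ = 23.80°; offset = 4.8·tan 23.80° = 2.118 m.
Layer 3: sin θ = p·731 = 0.6160 → θ = 38.02°; offset = 20.8·tan 38.02° = 16.264 m.
Total horizontal offset = 27.058 m.

27.1 m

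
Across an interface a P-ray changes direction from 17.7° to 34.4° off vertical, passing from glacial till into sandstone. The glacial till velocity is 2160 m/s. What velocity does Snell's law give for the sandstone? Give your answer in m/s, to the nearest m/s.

4014 m/s

sin 17.7° = 0.3040; sin 34.4° = 0.5650.
V₂ = V₁·(sin θ₂/sin θ₁) = 2160·(0.5650/0.3040) = 4013.80 m/s.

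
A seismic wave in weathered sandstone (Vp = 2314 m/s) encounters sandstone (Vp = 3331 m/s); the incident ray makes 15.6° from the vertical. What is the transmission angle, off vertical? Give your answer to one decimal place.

Snell's law: sin θ₂ = (V₂/V₁)·sin θ₁ = (3331/2314)·sin 15.6° = 0.3871.
θ₂ = sin⁻¹(0.3871) = 22.77° (from vertical).

22.8°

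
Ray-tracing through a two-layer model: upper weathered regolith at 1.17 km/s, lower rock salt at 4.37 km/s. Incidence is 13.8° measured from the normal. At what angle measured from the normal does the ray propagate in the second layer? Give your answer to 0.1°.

sin θ₁/V₁ = sin θ₂/V₂ ⇒ sin θ₂ = 4.37·sin 13.8°/1.17 = 4.37·0.2385/1.17 = 0.8909.
θ₂ = sin⁻¹(0.8909) = 62.99° (from vertical).

63.0°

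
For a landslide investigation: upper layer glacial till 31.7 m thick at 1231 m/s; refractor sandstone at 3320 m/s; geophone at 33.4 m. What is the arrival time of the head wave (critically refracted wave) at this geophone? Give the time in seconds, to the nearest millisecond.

t = x/V₂ + 2h·√(V₂²−V₁²)/(V₁V₂).
√(V₂²−V₁²) = √(3320²−1231²) = 3083.3 m/s; delay term = 2·31.7·3083.3/(1231·3320) = 0.04783 s.
t = 33.4/3320 + 0.04783 = 0.05789 s.

0.058 s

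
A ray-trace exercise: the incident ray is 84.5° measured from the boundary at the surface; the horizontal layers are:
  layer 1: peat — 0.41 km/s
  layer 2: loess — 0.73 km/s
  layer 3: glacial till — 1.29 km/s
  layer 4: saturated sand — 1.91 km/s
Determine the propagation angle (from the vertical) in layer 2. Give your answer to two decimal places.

9.83°

From the normal: θ₁ = 90° − 84.5° = 5.5°.
Ray parameter p = sin 5.5° / 0.41 = 2.3377e-01 s/km.
sin θ_2 = p·V_2 = 2.3377e-01 × 0.73 = 0.1707.
θ_2 = arcsin 0.1707 = 9.83°.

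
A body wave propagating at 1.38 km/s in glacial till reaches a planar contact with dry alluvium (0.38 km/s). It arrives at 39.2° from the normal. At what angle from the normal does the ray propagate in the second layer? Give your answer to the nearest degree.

10°

Snell's law: sin θ₂ = (V₂/V₁)·sin θ₁ = (0.38/1.38)·sin 39.2° = 0.1740.
θ₂ = sin⁻¹(0.1740) = 10.02° (from vertical).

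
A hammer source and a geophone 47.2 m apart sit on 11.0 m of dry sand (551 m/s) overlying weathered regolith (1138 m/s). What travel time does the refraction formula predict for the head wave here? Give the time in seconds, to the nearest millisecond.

0.076 s

t = x/V₂ + 2h·√(V₂²−V₁²)/(V₁V₂).
√(V₂²−V₁²) = √(1138²−551²) = 995.7 m/s; delay term = 2·11.0·995.7/(551·1138) = 0.03494 s.
t = 47.2/1138 + 0.03494 = 0.07641 s.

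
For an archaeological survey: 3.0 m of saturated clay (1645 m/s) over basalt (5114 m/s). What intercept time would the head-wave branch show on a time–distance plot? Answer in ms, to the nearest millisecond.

3 ms

θ_c = arcsin(V₁/V₂) = arcsin(1645/5114) = 18.76°; cos θ_c = 0.9469.
tᵢ = 2h·cos θ_c / V₁ = 2·3.0·0.9469 / 1645 = 0.00345 s.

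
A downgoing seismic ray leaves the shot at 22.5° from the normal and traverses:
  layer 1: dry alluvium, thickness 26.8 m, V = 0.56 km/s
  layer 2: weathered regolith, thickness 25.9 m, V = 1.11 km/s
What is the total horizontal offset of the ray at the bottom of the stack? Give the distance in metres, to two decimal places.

41.25 m

Ray parameter p = sin 22.5° / 0.56 km/s = 6.8336e-01 s/km.
Layer 1: θ = 22.50°; offset = 26.8·tan 22.50° = 11.1009 m.
Layer 2: sin θ = p·1.11 = 0.7585 → θ = 49.34°; offset = 25.9·tan 49.34° = 30.1488 m.
Total horizontal offset = 41.2497 m.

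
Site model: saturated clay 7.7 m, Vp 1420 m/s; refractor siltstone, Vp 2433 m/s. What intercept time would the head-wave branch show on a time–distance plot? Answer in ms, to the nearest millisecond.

θ_c = arcsin(V₁/V₂) = arcsin(1420/2433) = 35.71°; cos θ_c = 0.8120.
tᵢ = 2h·cos θ_c / V₁ = 2·7.7·0.8120 / 1420 = 0.00881 s.

9 ms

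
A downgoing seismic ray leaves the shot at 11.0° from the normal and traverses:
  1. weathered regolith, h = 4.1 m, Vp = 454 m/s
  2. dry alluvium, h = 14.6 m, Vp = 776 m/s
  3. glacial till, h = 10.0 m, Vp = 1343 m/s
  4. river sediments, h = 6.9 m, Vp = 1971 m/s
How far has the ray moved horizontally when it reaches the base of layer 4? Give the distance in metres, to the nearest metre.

23 m

Apply Snell's law at each interface; in layer i the horizontal offset is hᵢ·tan θᵢ.
Layer 1: θ = 11.00°; offset = 4.1·tan 11.00° = 0.797 m.
Layer 2: sin θ = 776·sin 11.0°/454 = 0.3261, θ = 19.03°; offset = 14.6·tan 19.03° = 5.037 m.
Layer 3: sin θ = 1343·sin 11.0°/454 = 0.5644, θ = 34.36°; offset = 10.0·tan 34.36° = 6.838 m.
Layer 4: sin θ = 1971·sin 11.0°/454 = 0.8284, θ = 55.93°; offset = 6.9·tan 55.93° = 10.204 m.
Σ offsets = 22.876 m.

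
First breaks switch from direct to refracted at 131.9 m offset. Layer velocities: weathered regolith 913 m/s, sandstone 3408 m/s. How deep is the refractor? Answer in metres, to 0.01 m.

50.11 m

h = (x_cross/2)·√((V₂−V₁)/(V₂+V₁)).
(V₂−V₁)/(V₂+V₁) = (3408−913)/(3408+913) = 0.5774; √ = 0.7599.
h = (131.9/2)·0.7599 = 50.11 m.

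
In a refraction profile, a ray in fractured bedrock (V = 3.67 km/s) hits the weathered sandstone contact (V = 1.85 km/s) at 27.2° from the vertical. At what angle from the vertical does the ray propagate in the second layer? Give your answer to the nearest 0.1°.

Snell's law: sin θ₂ = (V₂/V₁)·sin θ₁ = (1.85/3.67)·sin 27.2° = 0.2304.
θ₂ = sin⁻¹(0.2304) = 13.32° (from vertical).

13.3°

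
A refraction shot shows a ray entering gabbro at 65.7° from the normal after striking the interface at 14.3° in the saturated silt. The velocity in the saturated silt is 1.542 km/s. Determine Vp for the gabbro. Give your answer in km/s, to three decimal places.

5.690 km/s

sin 14.3° = 0.2470; sin 65.7° = 0.9114.
V₂ = V₁·(sin θ₂/sin θ₁) = 1.542·(0.9114/0.2470) = 5.690 km/s.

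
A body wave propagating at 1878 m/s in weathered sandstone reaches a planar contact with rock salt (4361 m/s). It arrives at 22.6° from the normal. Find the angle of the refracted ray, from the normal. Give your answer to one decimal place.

Snell's law: sin θ₂ = (V₂/V₁)·sin θ₁ = (4361/1878)·sin 22.6° = 0.8924.
θ₂ = arcsin 0.8924 = 63.18° from the normal.

63.2°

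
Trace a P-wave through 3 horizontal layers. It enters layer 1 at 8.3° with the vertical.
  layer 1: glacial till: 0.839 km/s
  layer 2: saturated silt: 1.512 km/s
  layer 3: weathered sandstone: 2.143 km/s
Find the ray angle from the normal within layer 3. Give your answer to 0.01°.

Ray parameter p = sin 8.3° / 0.839 = 1.7206e-01 s/km.
sin θ_3 = p·V_3 = 1.7206e-01 × 2.143 = 0.3687.
θ_3 = arcsin 0.3687 = 21.64°.

21.64°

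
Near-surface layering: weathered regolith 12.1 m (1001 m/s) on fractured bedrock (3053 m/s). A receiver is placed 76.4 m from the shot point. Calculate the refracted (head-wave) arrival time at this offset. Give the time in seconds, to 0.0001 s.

0.0479 s

θ_c = arcsin(V₁/V₂) = arcsin(1001/3053) = 19.14°, cos θ_c = 0.9447.
Intercept time tᵢ = 2h cos θ_c / V₁ = 2·12.1·0.9447/1001 = 0.02284 s.
t = x/V₂ + tᵢ = 76.4/3053 + 0.02284 = 0.04786 s.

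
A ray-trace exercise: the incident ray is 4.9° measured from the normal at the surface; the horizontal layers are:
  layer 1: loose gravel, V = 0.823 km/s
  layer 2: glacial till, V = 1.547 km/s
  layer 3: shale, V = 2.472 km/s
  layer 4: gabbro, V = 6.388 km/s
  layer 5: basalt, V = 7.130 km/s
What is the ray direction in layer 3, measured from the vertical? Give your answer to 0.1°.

14.9°

Snell's law across each interface conserves sin θ / V, so sin θ_3 = V_3·sin θ₁/V₁.
sin θ_3 = 2.472 × sin 4.9° / 0.823 = 0.2566.
θ_3 = arcsin 0.2566 = 14.87°.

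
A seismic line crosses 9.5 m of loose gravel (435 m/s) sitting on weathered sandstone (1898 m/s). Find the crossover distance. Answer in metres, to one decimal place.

θ_c = arcsin(435/1898) = 13.25°, so cos θ_c = 0.9734 and tᵢ = 2h cos θ_c/V₁ = 0.0425 s.
At crossover x/V₁ = x/V₂ + tᵢ ⇒ x = tᵢ/(1/V₁ − 1/V₂) = 0.04252/(2.2989e-03 − 5.2687e-04) = 23.99 m.

24.0 m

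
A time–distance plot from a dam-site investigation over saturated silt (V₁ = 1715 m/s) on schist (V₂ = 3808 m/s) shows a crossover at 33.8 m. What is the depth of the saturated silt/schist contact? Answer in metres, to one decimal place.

x_cross = 2h·√((V₂+V₁)/(V₂−V₁)) → h = x_cross / (2·√((V₂+V₁)/(V₂−V₁))).
√((V₂+V₁)/(V₂−V₁)) = √((3808+1715)/(3808−1715)) = 1.6244.
h = 33.8 / (2·1.6244) = 10.40 m.

10.4 m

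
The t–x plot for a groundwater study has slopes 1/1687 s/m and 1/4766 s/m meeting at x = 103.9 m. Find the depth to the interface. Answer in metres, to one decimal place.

h = (x_cross/2)·√((V₂−V₁)/(V₂+V₁)).
(V₂−V₁)/(V₂+V₁) = (4766−1687)/(4766+1687) = 0.4771; √ = 0.6908.
h = (103.9/2)·0.6908 = 35.88 m.

35.9 m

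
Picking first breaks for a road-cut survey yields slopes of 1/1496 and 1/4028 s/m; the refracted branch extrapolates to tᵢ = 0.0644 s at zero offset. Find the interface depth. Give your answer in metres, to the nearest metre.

θ_c = arcsin(1496/4028) = 21.80°; cos θ_c = 0.9285.
tᵢ = 2h cos θ_c/V₁ ⇒ h = tᵢ·V₁/(2 cos θ_c) = 0.0644·1496/(2·0.9285) = 51.88 m.

52 m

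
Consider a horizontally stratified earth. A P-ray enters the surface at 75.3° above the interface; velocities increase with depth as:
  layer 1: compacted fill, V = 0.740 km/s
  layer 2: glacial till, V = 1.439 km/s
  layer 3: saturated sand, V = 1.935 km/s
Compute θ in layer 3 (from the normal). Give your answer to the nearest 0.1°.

41.6°

From the normal: θ₁ = 90° − 75.3° = 14.7°.
Snell's law across each interface conserves sin θ / V, so sin θ_3 = V_3·sin θ₁/V₁.
sin θ_3 = 1.935 × sin 14.7° / 0.740 = 0.6635.
θ_3 = arcsin 0.6635 = 41.57°.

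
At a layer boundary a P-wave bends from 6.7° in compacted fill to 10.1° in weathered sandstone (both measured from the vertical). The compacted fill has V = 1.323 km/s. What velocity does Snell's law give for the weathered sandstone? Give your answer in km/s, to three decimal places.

1.989 km/s

Snell's law: sin 6.7°/V₁ = sin 10.1°/V₂.
V₂ = V₁·sin 10.1°/sin 6.7° = 1.323 × 1.5031 = 1.989 km/s.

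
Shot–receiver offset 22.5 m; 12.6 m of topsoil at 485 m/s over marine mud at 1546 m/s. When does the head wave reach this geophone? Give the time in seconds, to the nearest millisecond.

t = x/V₂ + 2h·√(V₂²−V₁²)/(V₁V₂).
√(V₂²−V₁²) = √(1546²−485²) = 1468.0 m/s; delay term = 2·12.6·1468.0/(485·1546) = 0.04934 s.
t = 22.5/1546 + 0.04934 = 0.06389 s.

0.064 s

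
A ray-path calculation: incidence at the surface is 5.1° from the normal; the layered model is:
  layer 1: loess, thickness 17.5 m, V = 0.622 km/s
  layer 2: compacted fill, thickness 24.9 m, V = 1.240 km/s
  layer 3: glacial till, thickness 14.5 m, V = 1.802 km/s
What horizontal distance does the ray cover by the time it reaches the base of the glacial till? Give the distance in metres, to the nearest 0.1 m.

9.9 m

Apply Snell's law at each interface; in layer i the horizontal offset is hᵢ·tan θᵢ.
Layer 1: θ = 5.10°; offset = 17.5·tan 5.10° = 1.562 m.
Layer 2: sin θ = 1.240·sin 5.1°/0.622 = 0.1772, θ = 10.21°; offset = 24.9·tan 10.21° = 4.484 m.
Layer 3: sin θ = 1.802·sin 5.1°/0.622 = 0.2575, θ = 14.92°; offset = 14.5·tan 14.92° = 3.865 m.
Total horizontal offset = 9.910 m.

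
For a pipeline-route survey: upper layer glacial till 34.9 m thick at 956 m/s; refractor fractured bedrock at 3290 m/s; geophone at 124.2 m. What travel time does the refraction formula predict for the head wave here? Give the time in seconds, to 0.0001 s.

t = x/V₂ + 2h·√(V₂²−V₁²)/(V₁V₂).
√(V₂²−V₁²) = √(3290²−956²) = 3148.0 m/s; delay term = 2·34.9·3148.0/(956·3290) = 0.06986 s.
t = 124.2/3290 + 0.06986 = 0.10761 s.

0.1076 s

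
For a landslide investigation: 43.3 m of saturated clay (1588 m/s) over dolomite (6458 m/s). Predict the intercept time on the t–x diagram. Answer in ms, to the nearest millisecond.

53 ms

tᵢ = 2h·√(V₂²−V₁²)/(V₁V₂).
√(V₂²−V₁²) = √(6458²−1588²) = 6259.7 m/s.
tᵢ = 2·43.3·6259.7/(1588·6458) = 0.05286 s.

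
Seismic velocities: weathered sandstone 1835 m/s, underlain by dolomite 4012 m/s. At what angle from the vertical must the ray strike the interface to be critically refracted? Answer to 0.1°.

27.2°

At critical incidence the refracted ray runs along the interface (θ₂ = 90°), so sin θ_c = V₁/V₂.
θ_c = arcsin(1835/4012) = arcsin 0.4574 = 27.22°.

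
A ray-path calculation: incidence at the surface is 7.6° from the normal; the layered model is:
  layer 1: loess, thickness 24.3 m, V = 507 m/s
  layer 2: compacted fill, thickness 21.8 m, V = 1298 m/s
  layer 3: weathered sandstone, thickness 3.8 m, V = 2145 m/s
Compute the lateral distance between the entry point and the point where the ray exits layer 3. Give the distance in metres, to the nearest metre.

Ray parameter p = sin 7.6° / 507 m/s = 2.6086e-04 s/m.
Layer 1: θ = 7.60°; offset = 24.3·tan 7.60° = 3.242 m.
Layer 2: sin θ = p·1298 = 0.3386 → θ = 19.79°; offset = 21.8·tan 19.79° = 7.845 m.
Layer 3: sin θ = p·2145 = 0.5595 → θ = 34.02°; offset = 3.8·tan 34.02° = 2.565 m.
Σ offsets = 13.653 m.

14 m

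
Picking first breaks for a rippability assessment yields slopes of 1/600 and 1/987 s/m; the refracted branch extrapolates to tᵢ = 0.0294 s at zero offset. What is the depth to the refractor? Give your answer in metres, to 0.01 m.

11.11 m

h = tᵢ·V₁·V₂ / (2·√(V₂²−V₁²)).
√(V₂²−V₁²) = √(987² − 600²) = 783.7 m/s.
h = 0.0294 s × 600 × 987 / (2 × 783.7) = 11.11 m.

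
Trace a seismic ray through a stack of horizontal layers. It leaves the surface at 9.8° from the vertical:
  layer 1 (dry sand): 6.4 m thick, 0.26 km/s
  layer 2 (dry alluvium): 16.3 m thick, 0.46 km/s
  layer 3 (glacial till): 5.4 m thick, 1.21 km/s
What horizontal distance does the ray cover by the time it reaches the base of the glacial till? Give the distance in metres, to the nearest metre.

Apply Snell's law at each interface; in layer i the horizontal offset is hᵢ·tan θᵢ.
Layer 1: θ = 9.80°; offset = 6.4·tan 9.80° = 1.105 m.
Layer 2: sin θ = 0.46·sin 9.8°/0.26 = 0.3011, θ = 17.53°; offset = 16.3·tan 17.53° = 5.148 m.
Layer 3: sin θ = 1.21·sin 9.8°/0.26 = 0.7921, θ = 52.38°; offset = 5.4·tan 52.38° = 7.008 m.
Total horizontal offset = 13.261 m.

13 m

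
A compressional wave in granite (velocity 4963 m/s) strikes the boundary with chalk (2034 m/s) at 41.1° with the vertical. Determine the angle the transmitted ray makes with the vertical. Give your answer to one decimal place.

sin θ₁/V₁ = sin θ₂/V₂ ⇒ sin θ₂ = 2034·sin 41.1°/4963 = 2034·0.6574/4963 = 0.2694.
θ₂ = arcsin 0.2694 = 15.63° from the normal.

15.6°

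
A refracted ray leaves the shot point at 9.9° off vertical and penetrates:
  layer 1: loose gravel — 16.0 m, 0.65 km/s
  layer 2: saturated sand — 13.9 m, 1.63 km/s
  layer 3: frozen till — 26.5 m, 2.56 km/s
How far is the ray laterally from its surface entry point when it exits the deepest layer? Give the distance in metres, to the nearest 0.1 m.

33.8 m

Apply Snell's law at each interface; in layer i the horizontal offset is hᵢ·tan θᵢ.
Layer 1: θ = 9.90°; offset = 16.0·tan 9.90° = 2.792 m.
Layer 2: sin θ = 1.63·sin 9.9°/0.65 = 0.4311, θ = 25.54°; offset = 13.9·tan 25.54° = 6.642 m.
Layer 3: sin θ = 2.56·sin 9.9°/0.65 = 0.6771, θ = 42.62°; offset = 26.5·tan 42.62° = 24.385 m.
Summing the layer offsets gives 33.820 m.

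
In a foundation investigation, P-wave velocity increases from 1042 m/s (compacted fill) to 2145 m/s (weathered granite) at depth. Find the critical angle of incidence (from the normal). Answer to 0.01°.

Critical incidence: sin θ_c = V₁/V₂ = 1042/2145 = 0.4858.
θ_c = arcsin 0.4858 = 29.06°.

29.06°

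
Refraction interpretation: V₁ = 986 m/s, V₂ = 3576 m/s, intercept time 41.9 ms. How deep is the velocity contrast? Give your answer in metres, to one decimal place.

21.5 m

θ_c = arcsin(986/3576) = 16.01°; cos θ_c = 0.9612.
tᵢ = 2h cos θ_c/V₁ ⇒ h = tᵢ·V₁/(2 cos θ_c) = 0.0419·986/(2·0.9612) = 21.49 m.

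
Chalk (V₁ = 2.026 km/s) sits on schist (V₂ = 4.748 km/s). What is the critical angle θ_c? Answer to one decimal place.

At critical incidence the refracted ray runs along the interface (θ₂ = 90°), so sin θ_c = V₁/V₂.
θ_c = arcsin(2.026/4.748) = arcsin 0.4267 = 25.26°.

25.3°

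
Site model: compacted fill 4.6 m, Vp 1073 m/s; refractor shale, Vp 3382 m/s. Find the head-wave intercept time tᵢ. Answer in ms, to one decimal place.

8.1 ms

θ_c = arcsin(V₁/V₂) = arcsin(1073/3382) = 18.50°; cos θ_c = 0.9483.
tᵢ = 2h·cos θ_c / V₁ = 2·4.6·0.9483 / 1073 = 0.00813 s.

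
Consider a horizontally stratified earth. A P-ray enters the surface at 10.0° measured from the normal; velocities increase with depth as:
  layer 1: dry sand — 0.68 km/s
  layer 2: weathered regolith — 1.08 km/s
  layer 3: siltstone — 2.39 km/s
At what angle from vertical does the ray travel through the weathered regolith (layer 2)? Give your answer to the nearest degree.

16°

Snell's law across each interface conserves sin θ / V, so sin θ_2 = V_2·sin θ₁/V₁.
sin θ_2 = 1.08 × sin 10.0° / 0.68 = 0.2758.
θ_2 = arcsin 0.2758 = 16.01°.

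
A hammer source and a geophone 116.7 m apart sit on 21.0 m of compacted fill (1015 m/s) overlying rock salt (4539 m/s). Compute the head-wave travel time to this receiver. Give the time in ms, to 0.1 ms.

66.0 ms

t = x/V₂ + 2h·√(V₂²−V₁²)/(V₁V₂).
√(V₂²−V₁²) = √(4539²−1015²) = 4424.1 m/s; delay term = 2·21.0·4424.1/(1015·4539) = 0.04033 s.
t = 116.7/4539 + 0.04033 = 0.06604 s.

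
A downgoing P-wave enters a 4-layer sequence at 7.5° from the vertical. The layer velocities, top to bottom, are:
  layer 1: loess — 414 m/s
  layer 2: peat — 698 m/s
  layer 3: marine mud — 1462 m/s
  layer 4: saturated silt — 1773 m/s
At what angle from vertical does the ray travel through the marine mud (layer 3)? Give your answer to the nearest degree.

27°

Ray parameter p = sin 7.5° / 414 = 3.1528e-04 s/m.
sin θ_3 = p·V_3 = 3.1528e-04 × 1462 = 0.4609.
θ_3 = 27.45° from the vertical.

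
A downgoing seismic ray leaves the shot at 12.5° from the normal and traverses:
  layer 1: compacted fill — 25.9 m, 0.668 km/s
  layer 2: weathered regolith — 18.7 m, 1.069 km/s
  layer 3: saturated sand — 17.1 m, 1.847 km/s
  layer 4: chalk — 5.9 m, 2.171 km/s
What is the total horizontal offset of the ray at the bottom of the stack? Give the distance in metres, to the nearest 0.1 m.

31.3 m

p = sin θ₁/V₁ = sin 12.5°/0.668 = 3.2401e-01 s/km is conserved through the stack.
Layer 1: θ = 12.50°; offset = 25.9·tan 12.50° = 5.742 m.
Layer 2: sin θ = p·1.069 = 0.3464 → θ = 20.27°; offset = 18.7·tan 20.27° = 6.904 m.
Layer 3: sin θ = p·1.847 = 0.5984 → θ = 36.76°; offset = 17.1·tan 36.76° = 12.773 m.
Layer 4: sin θ = p·2.171 = 0.7034 → θ = 44.70°; offset = 5.9·tan 44.70° = 5.839 m.
Total horizontal offset = 31.259 m.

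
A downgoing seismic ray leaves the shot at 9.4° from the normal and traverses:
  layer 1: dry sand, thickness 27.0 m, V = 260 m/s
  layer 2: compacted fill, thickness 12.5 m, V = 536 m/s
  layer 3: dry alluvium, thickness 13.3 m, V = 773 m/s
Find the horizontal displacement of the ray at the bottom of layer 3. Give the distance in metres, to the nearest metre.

16 m

p = sin θ₁/V₁ = sin 9.4°/260 = 6.2818e-04 s/m is conserved through the stack.
Layer 1: θ = 9.40°; offset = 27.0·tan 9.40° = 4.470 m.
Layer 2: sin θ = p·536 = 0.3367 → θ = 19.68°; offset = 12.5·tan 19.68° = 4.470 m.
Layer 3: sin θ = p·773 = 0.4856 → θ = 29.05°; offset = 13.3·tan 29.05° = 7.388 m.
Σ offsets = 16.327 m.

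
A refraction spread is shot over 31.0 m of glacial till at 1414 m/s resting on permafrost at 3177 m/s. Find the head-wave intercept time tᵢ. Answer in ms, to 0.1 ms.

39.3 ms

θ_c = arcsin(V₁/V₂) = arcsin(1414/3177) = 26.43°; cos θ_c = 0.8955.
tᵢ = 2h·cos θ_c / V₁ = 2·31.0·0.8955 / 1414 = 0.03926 s.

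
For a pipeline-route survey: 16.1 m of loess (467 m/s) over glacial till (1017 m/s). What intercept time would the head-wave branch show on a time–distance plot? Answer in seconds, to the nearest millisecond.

0.061 s

θ_c = arcsin(V₁/V₂) = arcsin(467/1017) = 27.34°; cos θ_c = 0.8883.
tᵢ = 2h·cos θ_c / V₁ = 2·16.1·0.8883 / 467 = 0.06125 s.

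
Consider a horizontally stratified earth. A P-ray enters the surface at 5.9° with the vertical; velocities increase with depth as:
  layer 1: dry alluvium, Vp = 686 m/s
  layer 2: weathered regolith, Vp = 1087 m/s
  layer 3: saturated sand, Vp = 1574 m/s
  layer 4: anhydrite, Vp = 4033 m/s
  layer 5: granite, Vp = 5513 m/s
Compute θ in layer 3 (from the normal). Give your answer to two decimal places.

13.64°

Snell's law across each interface conserves sin θ / V, so sin θ_3 = V_3·sin θ₁/V₁.
sin θ_3 = 1574 × sin 5.9° / 686 = 0.2359.
θ_3 = 13.64° from the vertical.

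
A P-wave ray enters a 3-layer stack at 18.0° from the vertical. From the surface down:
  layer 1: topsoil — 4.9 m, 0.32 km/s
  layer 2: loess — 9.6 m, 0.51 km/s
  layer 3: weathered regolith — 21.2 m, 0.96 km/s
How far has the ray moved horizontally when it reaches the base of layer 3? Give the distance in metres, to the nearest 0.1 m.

p = sin θ₁/V₁ = sin 18.0°/0.32 = 9.6568e-01 s/km is conserved through the stack.
Layer 1: θ = 18.00°; offset = 4.9·tan 18.00° = 1.592 m.
Layer 2: sin θ = p·0.51 = 0.4925 → θ = 29.50°; offset = 9.6·tan 29.50° = 5.432 m.
Layer 3: sin θ = p·0.96 = 0.9271 → θ = 67.98°; offset = 21.2·tan 67.98° = 52.418 m.
Total horizontal offset = 59.443 m.

59.4 m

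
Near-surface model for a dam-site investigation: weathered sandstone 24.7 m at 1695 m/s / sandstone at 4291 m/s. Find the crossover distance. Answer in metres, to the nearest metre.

75 m

θ_c = arcsin(1695/4291) = 23.27°, so cos θ_c = 0.9187 and tᵢ = 2h cos θ_c/V₁ = 0.0268 s.
At crossover x/V₁ = x/V₂ + tᵢ ⇒ x = tᵢ/(1/V₁ − 1/V₂) = 0.02677/(5.8997e-04 − 2.3305e-04) = 75.01 m.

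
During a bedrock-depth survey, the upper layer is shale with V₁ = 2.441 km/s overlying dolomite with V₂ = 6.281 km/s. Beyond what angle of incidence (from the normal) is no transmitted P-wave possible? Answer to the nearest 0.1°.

Critical incidence: sin θ_c = V₁/V₂ = 2.441/6.281 = 0.3886.
θ_c = arcsin 0.3886 = 22.87°.

22.9°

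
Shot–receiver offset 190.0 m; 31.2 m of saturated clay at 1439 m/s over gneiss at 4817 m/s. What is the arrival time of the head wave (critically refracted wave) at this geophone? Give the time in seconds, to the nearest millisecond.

t = x/V₂ + 2h·√(V₂²−V₁²)/(V₁V₂).
√(V₂²−V₁²) = √(4817²−1439²) = 4597.0 m/s; delay term = 2·31.2·4597.0/(1439·4817) = 0.04138 s.
t = 190.0/4817 + 0.04138 = 0.08083 s.

0.081 s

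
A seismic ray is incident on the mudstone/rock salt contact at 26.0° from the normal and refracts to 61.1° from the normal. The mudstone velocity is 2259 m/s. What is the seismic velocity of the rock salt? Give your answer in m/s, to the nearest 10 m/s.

4510 m/s

sin 26.0° = 0.4384; sin 61.1° = 0.8755.
V₂ = V₁·(sin θ₂/sin θ₁) = 2259·(0.8755/0.4384) = 4511.42 m/s.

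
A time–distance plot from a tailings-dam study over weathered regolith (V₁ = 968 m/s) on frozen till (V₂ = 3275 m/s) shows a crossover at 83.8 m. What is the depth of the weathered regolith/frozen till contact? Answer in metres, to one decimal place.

30.9 m

x_cross = 2h·√((V₂+V₁)/(V₂−V₁)) → h = x_cross / (2·√((V₂+V₁)/(V₂−V₁))).
√((V₂+V₁)/(V₂−V₁)) = √((3275+968)/(3275−968)) = 1.3562.
h = 83.8 / (2·1.3562) = 30.90 m.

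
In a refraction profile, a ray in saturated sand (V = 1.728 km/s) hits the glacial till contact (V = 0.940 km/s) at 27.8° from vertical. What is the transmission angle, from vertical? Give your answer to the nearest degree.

15°

sin θ₁/V₁ = sin θ₂/V₂ ⇒ sin θ₂ = 0.940·sin 27.8°/1.728 = 0.940·0.4664/1.728 = 0.2537.
θ₂ = arcsin 0.2537 = 14.70° from the normal.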